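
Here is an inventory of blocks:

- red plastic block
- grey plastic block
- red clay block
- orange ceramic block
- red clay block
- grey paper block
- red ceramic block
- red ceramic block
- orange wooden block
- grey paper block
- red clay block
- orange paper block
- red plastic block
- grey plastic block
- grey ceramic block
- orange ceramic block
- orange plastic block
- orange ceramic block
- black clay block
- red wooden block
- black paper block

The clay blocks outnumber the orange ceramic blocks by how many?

clay blocks: 4.
orange ceramic blocks: 3.
4 − 3 = 1.

1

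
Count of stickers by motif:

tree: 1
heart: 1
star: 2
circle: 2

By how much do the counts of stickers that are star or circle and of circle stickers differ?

stickers that are star or circle: 4. circle stickers: 2.
|4 − 2| = 4 − 2 = 2.

2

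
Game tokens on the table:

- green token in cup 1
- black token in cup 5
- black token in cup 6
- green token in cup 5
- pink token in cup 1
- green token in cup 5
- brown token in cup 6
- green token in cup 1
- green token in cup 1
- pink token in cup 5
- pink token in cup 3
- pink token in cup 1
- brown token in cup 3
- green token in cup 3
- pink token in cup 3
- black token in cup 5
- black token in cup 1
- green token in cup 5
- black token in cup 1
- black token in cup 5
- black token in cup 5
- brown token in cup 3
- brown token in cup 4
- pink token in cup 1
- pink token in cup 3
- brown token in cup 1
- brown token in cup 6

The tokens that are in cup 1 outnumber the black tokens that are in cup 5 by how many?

5

tokens in cup 1: 9.
black tokens in cup 5: 4.
9 − 4 = 5.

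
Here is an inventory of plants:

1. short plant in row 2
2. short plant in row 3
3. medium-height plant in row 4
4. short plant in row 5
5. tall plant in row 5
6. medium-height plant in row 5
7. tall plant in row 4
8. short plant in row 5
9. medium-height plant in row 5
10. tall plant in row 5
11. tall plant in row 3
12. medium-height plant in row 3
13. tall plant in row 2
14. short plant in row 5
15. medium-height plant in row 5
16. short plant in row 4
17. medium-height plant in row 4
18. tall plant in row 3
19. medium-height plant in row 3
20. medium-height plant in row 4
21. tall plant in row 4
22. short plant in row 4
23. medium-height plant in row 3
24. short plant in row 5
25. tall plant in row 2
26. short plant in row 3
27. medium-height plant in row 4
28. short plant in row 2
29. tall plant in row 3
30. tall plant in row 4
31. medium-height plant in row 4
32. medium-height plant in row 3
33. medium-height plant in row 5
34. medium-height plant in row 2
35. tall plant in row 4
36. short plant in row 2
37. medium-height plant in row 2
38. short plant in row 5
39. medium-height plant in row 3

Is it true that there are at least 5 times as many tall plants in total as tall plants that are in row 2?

True

|tall plants| = 11.
|tall plants in row 2| = 2.
The claim requires 11 ≥ 5 × 2 = 10, which holds.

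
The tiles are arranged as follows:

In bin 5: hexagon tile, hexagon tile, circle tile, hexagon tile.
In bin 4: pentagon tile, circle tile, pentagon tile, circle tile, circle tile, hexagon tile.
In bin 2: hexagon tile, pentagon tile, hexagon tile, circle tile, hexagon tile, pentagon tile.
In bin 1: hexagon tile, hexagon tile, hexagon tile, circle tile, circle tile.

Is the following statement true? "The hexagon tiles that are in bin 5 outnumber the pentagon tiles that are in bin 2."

|hexagon tiles in bin 5| = 3.
|pentagon tiles in bin 2| = 2.
The claim requires 3 > 2, which holds.

True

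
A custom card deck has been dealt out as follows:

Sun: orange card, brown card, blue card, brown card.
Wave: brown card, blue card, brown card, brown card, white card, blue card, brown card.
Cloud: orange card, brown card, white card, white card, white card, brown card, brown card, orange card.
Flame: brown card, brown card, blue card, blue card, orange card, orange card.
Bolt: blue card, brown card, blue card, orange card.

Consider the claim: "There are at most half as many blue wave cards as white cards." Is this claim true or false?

True

There are 2 blue wave cards.
There are 4 white cards.
The claim requires 2 × 2 = 4 ≤ 4, which holds.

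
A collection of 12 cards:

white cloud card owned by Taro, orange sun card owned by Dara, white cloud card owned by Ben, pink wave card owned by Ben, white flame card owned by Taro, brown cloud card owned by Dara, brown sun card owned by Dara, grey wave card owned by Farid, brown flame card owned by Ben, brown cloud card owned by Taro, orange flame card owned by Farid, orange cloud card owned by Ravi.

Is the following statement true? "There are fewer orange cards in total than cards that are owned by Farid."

There are 3 orange cards.
Count of cards owned by Farid: 2.
The claim requires 3 < 2, which does not hold.

False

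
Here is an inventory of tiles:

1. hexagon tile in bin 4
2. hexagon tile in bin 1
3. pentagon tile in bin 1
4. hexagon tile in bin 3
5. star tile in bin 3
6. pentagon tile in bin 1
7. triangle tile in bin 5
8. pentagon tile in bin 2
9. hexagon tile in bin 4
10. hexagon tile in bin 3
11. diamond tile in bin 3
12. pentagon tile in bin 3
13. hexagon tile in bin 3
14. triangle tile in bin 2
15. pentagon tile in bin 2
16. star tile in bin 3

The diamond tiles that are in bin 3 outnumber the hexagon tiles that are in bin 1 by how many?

0

diamond tiles in bin 3: 1.
hexagon tiles in bin 1: 1.
1 − 1 = 0.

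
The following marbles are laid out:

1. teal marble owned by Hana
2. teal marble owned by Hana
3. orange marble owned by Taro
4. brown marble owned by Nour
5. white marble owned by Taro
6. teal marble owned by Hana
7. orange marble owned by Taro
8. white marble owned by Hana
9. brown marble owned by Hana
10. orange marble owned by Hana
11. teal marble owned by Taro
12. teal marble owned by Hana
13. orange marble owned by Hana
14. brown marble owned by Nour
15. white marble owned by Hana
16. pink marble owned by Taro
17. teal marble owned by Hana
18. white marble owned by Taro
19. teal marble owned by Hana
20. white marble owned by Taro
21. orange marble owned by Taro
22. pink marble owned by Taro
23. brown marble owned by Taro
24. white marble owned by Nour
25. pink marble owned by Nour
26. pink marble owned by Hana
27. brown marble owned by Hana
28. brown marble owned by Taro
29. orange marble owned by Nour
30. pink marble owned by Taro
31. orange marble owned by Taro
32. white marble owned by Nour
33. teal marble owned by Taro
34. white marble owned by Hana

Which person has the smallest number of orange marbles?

Nour

Counts by owner (restricted to orange marbles): Taro→4, Hana→2, Nour→1.
The minimum is 1, held uniquely by Nour.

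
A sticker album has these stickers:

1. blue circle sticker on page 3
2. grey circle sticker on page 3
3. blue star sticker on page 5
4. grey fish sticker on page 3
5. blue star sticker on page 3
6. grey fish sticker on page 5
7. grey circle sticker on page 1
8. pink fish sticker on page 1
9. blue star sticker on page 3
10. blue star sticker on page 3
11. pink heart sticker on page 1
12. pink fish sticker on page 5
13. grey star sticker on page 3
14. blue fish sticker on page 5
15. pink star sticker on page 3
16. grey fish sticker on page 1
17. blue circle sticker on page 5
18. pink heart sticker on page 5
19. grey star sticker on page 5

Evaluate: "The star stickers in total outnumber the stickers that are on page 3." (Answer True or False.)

False

star stickers: 7.
stickers on page 3: 8.
The claim requires 7 > 8, which does not hold.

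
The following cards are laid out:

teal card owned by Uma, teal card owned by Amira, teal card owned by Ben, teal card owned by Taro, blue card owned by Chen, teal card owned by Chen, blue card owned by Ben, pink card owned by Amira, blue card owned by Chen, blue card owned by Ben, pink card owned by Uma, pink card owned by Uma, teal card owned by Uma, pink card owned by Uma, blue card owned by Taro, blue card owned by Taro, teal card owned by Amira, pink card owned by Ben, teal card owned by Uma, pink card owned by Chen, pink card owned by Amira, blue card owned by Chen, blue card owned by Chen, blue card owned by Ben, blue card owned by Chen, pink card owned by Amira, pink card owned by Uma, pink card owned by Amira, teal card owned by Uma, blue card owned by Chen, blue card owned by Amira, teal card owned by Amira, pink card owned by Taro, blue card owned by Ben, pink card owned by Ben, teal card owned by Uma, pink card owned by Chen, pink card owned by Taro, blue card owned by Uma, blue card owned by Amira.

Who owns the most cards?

Uma

Counts by player: Uma→10, Chen→9, Amira→9, Ben→7, Taro→5.
The maximum is 10, held uniquely by Uma.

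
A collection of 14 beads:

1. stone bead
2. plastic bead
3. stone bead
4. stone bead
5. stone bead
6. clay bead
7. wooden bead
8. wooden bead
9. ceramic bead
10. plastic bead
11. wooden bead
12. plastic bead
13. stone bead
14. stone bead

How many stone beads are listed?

6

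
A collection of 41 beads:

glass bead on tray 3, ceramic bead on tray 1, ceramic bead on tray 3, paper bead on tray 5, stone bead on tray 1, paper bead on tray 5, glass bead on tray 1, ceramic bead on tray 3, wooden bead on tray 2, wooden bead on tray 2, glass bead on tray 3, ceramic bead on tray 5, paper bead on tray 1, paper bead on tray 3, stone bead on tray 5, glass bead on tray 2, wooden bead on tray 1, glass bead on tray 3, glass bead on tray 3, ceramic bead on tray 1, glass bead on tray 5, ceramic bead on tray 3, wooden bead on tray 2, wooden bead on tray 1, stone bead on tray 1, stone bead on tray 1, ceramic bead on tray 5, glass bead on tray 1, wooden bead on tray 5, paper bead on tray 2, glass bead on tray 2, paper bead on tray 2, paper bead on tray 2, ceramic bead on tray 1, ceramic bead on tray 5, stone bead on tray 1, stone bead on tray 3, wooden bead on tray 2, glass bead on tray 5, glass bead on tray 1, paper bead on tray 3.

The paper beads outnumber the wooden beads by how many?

paper beads: 8.
wooden beads: 7.
8 − 7 = 1.

1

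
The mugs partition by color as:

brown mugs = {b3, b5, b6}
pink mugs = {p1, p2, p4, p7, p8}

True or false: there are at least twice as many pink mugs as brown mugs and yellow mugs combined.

False

pink mugs: 5.
brown mugs: 3; yellow mugs: 0; combined: 3 + 0 = 3.
The claim requires 5 ≥ 2 × 3 = 6, which does not hold.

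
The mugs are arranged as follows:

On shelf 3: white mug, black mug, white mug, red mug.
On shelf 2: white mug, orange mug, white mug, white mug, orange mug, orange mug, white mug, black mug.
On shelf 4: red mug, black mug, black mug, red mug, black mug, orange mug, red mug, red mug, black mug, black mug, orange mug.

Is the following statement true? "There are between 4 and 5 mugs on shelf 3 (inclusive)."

True

mugs on shelf 3: 4.
The claim requires 4 ≤ 4 ≤ 5, which holds.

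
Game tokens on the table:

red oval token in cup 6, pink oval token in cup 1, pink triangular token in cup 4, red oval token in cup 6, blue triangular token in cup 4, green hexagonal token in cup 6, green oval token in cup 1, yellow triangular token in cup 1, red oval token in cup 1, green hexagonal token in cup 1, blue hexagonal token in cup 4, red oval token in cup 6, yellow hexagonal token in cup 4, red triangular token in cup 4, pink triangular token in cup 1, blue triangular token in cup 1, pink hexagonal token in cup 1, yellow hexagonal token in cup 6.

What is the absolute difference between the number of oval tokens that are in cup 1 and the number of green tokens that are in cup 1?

oval tokens in cup 1: 3. green tokens in cup 1: 2.
|3 − 2| = 3 − 2 = 1.

1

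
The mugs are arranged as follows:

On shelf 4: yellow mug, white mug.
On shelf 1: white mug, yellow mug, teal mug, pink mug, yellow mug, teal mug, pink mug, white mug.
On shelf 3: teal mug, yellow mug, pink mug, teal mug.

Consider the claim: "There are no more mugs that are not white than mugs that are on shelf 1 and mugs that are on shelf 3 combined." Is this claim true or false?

True

There are 11 mugs that are not white.
mugs on shelf 1: 8; mugs on shelf 3: 4; combined: 8 + 4 = 12.
The claim requires 11 ≤ 12, which holds.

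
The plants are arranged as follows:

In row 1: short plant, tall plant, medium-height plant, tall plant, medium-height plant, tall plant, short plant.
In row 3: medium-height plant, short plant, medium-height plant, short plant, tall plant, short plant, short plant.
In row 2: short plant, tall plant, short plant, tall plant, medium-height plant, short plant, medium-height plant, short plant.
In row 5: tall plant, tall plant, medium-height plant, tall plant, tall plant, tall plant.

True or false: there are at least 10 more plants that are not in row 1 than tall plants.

True

|plants that are not in row 1| = 21.
|tall plants| = 11.
The claim requires 21 − 11 = 10 ≥ 10, which holds.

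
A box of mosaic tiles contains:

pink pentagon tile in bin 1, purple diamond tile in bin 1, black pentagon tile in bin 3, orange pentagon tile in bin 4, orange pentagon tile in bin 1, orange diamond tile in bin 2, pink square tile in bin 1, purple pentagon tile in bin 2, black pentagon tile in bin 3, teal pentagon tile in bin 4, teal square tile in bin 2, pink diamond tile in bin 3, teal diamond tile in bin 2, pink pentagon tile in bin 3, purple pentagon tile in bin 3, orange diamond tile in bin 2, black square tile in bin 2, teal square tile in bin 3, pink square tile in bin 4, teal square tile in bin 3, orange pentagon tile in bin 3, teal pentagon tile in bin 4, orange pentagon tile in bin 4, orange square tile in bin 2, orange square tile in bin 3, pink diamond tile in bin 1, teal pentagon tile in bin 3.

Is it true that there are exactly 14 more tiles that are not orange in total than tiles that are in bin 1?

True

tiles that are not orange: 19.
tiles in bin 1: 5.
The claim requires 19 − 5 (= 14) to equal 14, which holds.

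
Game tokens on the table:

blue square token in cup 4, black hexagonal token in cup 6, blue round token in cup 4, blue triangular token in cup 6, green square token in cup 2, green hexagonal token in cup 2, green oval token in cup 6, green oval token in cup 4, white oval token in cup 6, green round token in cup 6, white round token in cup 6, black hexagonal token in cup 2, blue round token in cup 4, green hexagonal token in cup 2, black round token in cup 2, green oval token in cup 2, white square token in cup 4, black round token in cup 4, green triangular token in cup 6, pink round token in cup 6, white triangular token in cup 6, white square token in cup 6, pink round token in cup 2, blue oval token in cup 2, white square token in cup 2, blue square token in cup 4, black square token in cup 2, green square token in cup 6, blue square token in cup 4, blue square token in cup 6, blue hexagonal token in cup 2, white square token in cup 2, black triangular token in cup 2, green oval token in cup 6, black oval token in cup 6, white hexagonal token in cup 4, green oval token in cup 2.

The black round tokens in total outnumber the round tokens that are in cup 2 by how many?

0

black round tokens: 2.
round tokens in cup 2: 2.
2 − 2 = 0.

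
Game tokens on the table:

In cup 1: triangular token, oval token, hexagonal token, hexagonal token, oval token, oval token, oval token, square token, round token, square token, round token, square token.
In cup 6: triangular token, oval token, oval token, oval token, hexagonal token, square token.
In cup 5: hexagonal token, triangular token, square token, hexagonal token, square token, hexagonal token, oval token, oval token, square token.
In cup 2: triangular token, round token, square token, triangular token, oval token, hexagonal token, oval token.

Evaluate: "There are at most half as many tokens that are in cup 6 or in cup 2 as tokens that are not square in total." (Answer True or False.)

True

|tokens in cup 6 or in cup 2| = 13.
|tokens that are not square| = 26.
The claim requires 2 × 13 = 26 ≤ 26, which holds.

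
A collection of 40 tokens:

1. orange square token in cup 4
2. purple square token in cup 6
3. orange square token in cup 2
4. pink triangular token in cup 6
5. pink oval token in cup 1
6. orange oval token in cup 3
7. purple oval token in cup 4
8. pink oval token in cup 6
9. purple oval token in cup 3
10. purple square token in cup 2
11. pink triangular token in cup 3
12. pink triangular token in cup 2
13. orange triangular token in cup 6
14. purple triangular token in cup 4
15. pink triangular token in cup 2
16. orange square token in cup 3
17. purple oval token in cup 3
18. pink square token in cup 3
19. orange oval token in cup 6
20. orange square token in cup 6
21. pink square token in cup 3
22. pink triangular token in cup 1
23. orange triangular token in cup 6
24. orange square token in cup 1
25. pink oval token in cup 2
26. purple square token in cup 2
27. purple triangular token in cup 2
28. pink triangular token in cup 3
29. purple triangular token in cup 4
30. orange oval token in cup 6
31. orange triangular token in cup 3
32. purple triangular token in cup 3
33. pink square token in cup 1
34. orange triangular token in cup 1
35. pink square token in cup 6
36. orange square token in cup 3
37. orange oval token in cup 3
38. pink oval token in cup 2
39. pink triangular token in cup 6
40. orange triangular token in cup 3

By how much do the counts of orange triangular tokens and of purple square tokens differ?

orange triangular tokens: 5. purple square tokens: 3.
|5 − 3| = 5 − 3 = 2.

2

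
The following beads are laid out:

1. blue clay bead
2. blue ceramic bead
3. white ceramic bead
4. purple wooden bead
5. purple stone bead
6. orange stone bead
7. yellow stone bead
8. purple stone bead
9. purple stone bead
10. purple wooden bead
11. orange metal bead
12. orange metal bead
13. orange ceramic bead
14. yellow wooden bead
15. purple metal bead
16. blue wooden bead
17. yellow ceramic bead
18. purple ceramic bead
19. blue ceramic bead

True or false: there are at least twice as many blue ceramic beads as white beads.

True

There are 2 blue ceramic beads.
There is 1 white bead.
The claim requires 2 ≥ 2 × 1 = 2, which holds.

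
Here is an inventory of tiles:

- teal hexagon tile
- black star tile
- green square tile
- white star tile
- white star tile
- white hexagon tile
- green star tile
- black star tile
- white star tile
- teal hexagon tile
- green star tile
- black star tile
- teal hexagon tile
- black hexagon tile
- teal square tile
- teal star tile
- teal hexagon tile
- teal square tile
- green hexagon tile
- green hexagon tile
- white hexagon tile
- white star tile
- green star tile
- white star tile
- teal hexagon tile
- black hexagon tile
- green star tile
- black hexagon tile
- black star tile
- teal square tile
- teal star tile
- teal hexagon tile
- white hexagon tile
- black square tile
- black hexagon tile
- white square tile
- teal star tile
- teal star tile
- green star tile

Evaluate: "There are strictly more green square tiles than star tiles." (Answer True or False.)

There is 1 green square tile.
There are 18 star tiles.
The claim requires 1 > 18, which does not hold.

False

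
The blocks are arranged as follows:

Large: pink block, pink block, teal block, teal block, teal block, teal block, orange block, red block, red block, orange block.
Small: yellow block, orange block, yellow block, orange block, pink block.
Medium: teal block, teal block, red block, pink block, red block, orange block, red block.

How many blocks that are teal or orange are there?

orange: 5; teal: 6; together 5 + 6 = 11.

11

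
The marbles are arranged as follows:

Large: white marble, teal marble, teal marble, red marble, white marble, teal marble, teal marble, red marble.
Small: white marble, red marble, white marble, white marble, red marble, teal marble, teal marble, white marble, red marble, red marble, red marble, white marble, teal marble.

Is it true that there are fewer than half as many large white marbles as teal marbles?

True

large white marbles: 2.
teal marbles: 7.
The claim requires 2 × 2 = 4 < 7, which holds.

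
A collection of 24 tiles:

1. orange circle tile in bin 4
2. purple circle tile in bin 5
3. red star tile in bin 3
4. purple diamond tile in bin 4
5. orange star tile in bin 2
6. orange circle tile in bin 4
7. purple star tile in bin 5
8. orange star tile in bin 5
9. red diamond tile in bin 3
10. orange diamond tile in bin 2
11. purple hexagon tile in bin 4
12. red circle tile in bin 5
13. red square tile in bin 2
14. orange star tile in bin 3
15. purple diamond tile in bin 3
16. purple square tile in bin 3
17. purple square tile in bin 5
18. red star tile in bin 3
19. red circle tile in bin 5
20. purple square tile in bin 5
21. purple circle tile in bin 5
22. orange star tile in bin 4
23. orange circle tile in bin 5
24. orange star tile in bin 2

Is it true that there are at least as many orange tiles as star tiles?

True

|orange tiles| = 9.
|star tiles| = 8.
The claim requires 9 ≥ 8, which holds.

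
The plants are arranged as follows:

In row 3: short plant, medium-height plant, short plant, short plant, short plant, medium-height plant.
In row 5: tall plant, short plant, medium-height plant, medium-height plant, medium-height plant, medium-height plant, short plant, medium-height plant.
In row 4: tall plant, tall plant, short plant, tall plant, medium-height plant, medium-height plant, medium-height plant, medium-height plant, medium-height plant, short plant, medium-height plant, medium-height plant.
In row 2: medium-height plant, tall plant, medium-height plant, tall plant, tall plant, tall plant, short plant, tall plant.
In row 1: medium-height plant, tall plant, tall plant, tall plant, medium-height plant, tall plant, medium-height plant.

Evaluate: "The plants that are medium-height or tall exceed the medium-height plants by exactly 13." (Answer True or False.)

True

plants that are medium-height or tall: 32.
medium-height plants: 19.
The claim requires 32 − 19 (= 13) to equal 13, which holds.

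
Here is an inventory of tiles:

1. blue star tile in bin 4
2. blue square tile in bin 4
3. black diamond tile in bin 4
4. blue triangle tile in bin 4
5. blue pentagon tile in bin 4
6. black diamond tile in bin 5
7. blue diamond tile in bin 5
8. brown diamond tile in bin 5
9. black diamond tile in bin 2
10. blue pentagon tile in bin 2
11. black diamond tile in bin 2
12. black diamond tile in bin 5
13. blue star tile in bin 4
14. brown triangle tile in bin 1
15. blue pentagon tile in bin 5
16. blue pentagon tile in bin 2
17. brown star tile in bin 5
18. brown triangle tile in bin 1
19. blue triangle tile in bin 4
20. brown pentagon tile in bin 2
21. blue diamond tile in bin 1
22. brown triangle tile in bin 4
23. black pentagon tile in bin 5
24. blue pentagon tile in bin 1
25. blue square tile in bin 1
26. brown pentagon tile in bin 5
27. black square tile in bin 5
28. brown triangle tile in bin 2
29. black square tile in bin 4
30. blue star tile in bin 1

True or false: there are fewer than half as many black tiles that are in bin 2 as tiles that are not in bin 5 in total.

True

black tiles in bin 2: 2.
tiles that are not in bin 5: 21.
The claim requires 2 × 2 = 4 < 21, which holds.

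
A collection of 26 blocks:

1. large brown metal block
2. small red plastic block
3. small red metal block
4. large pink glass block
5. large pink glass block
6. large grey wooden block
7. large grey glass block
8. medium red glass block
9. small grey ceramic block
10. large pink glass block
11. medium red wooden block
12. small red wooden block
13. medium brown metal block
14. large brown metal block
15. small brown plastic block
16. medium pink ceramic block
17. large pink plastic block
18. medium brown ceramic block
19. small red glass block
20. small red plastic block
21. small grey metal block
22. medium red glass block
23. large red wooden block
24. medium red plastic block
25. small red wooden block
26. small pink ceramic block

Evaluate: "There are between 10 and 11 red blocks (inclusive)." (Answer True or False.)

True

There are 11 red blocks.
The claim requires 10 ≤ 11 ≤ 11, which holds.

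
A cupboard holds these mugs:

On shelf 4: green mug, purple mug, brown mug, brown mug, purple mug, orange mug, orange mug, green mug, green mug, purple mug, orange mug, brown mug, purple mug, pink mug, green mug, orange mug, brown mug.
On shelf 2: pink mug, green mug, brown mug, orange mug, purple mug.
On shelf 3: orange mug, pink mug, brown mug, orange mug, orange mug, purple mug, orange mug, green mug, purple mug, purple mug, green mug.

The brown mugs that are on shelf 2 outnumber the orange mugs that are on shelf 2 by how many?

brown mugs on shelf 2: 1.
orange mugs on shelf 2: 1.
1 − 1 = 0.

0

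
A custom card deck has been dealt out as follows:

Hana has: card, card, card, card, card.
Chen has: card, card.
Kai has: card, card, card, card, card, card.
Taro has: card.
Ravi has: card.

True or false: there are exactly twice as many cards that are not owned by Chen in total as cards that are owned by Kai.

|cards that are not owned by Chen| = 13.
|cards owned by Kai| = 6.
The claim requires 13 = 2 × 6 = 12, which does not hold.

False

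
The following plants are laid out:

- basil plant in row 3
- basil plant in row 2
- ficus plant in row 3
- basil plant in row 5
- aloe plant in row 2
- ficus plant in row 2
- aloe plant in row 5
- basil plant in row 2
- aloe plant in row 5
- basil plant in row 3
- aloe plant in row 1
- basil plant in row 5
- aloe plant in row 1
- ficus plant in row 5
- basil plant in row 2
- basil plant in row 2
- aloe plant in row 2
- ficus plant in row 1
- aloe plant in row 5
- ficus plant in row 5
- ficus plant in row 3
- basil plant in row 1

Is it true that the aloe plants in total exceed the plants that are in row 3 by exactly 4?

|aloe plants| = 7.
|plants in row 3| = 4.
The claim requires 7 − 4 (= 3) to equal 4, which does not hold.

False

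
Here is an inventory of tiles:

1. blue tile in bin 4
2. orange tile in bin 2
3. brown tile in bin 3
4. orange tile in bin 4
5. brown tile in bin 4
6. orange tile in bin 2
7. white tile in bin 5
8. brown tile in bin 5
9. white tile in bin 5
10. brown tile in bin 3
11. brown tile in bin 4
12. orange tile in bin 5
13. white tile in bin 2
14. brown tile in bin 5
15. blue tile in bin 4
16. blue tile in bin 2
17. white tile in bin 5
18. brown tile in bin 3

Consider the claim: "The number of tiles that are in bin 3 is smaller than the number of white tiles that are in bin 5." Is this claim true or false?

tiles in bin 3: 3.
white tiles in bin 5: 3.
The claim requires 3 < 3, which does not hold.

False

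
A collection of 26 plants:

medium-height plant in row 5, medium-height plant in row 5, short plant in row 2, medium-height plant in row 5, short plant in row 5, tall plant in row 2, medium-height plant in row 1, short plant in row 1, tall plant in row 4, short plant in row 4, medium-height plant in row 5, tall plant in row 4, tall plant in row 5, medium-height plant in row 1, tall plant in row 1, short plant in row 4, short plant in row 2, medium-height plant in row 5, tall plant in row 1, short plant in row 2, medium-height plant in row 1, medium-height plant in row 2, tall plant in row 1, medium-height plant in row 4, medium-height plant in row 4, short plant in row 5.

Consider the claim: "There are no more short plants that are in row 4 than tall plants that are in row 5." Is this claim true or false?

False

|short plants in row 4| = 2.
|tall plants in row 5| = 1.
The claim requires 2 ≤ 1, which does not hold.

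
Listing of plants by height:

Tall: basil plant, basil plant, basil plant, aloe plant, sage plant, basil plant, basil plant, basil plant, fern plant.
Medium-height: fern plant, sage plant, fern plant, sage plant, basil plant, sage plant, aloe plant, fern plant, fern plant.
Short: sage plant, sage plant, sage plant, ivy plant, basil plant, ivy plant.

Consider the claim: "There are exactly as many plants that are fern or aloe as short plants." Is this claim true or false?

False

|plants that are fern or aloe| = 7.
|short plants| = 6.
The claim requires 7 = 6, which does not hold.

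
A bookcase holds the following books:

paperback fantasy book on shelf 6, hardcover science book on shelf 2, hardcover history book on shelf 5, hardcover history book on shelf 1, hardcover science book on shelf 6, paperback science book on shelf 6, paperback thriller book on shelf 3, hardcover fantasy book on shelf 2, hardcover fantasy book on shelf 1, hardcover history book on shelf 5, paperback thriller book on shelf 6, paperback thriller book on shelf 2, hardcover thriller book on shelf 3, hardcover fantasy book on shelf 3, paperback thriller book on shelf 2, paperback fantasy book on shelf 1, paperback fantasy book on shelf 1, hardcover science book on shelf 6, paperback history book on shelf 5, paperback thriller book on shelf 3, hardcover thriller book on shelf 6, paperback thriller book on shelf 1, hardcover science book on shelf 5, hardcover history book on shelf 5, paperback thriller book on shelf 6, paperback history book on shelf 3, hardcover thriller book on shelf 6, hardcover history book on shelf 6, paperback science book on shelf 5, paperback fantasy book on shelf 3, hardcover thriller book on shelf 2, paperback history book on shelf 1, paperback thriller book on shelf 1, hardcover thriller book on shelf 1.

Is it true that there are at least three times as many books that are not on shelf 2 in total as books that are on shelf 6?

True

books that are not on shelf 2: 29.
books on shelf 6: 9.
The claim requires 29 ≥ 3 × 9 = 27, which holds.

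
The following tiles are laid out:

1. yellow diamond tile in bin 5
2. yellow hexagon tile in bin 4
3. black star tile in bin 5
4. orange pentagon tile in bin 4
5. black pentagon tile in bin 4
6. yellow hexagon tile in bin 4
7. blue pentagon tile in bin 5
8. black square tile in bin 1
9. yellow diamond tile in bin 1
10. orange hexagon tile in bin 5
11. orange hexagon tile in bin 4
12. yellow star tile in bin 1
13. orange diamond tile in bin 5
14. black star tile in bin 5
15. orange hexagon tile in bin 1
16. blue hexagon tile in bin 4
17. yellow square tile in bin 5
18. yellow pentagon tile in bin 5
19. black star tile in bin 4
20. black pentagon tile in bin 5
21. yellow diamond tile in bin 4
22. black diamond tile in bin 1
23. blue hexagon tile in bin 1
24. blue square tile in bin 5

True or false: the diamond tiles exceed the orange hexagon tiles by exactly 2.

True

|diamond tiles| = 5.
|orange hexagon tiles| = 3.
The claim requires 5 − 3 (= 2) to equal 2, which holds.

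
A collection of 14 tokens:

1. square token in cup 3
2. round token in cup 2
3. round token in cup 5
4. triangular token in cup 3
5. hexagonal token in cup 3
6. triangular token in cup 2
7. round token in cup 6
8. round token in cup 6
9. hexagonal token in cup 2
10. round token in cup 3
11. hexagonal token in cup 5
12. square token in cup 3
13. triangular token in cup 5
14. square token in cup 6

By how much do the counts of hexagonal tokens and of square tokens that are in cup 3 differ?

hexagonal tokens: 3. square tokens in cup 3: 2.
|3 − 2| = 3 − 2 = 1.

1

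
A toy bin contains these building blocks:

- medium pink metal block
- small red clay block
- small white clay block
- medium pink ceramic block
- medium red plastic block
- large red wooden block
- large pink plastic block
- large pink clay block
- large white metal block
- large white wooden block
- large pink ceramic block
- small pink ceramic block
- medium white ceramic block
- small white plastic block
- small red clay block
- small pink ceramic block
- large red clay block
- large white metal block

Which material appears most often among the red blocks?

clay

Counts by material (restricted to red blocks): clay 3, plastic 1, wooden 1.
The maximum is 3, held uniquely by clay.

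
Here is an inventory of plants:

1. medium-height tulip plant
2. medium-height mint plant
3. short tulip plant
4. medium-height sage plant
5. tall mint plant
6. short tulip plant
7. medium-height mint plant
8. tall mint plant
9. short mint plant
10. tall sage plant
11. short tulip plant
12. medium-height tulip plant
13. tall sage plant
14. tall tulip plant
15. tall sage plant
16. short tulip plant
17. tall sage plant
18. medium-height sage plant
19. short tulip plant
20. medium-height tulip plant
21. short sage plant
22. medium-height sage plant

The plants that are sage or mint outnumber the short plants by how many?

plants that are sage or mint: 13.
short plants: 7.
13 − 7 = 6.

6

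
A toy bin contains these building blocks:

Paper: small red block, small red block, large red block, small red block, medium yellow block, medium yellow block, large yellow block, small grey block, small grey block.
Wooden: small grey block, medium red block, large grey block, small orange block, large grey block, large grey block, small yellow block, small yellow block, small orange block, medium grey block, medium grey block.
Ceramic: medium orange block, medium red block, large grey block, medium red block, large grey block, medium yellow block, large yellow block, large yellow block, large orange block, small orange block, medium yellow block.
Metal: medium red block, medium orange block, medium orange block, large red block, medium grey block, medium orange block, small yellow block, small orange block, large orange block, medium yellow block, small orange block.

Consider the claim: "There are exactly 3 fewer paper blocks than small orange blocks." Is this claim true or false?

paper blocks: 9.
small orange blocks: 5.
The claim requires 5 − 9 (= -4) to equal 3, which does not hold.

False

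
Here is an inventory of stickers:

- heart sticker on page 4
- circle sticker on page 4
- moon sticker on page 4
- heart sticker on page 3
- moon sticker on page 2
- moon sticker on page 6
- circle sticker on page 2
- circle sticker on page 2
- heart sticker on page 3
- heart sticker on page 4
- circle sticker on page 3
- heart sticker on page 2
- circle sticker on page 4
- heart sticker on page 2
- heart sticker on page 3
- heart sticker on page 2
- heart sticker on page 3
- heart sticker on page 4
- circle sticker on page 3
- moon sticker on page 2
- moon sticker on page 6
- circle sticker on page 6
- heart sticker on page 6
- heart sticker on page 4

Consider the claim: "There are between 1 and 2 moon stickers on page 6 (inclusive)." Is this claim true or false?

|moon stickers on page 6| = 2.
The claim requires 1 ≤ 2 ≤ 2, which holds.

True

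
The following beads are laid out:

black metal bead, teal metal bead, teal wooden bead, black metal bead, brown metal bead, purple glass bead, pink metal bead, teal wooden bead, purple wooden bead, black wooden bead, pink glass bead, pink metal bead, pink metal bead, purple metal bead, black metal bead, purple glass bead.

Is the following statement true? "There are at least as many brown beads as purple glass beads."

There is 1 brown bead.
There are 2 purple glass beads.
The claim requires 1 ≥ 2, which does not hold.

False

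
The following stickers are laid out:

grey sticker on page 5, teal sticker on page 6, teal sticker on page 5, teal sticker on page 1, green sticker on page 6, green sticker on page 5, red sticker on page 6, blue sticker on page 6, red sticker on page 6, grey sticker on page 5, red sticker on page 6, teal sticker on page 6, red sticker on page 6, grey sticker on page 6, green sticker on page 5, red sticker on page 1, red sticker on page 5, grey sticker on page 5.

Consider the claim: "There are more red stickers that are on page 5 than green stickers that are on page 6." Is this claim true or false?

red stickers on page 5: 1.
green stickers on page 6: 1.
The claim requires 1 > 1, which does not hold.

False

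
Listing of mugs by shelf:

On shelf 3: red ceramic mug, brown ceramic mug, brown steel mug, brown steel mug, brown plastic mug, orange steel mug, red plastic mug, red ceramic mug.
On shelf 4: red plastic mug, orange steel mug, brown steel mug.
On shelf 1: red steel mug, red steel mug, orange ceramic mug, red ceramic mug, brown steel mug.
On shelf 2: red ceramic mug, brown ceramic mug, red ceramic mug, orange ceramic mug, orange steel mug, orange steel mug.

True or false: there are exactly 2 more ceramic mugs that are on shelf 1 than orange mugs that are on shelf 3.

False

ceramic mugs on shelf 1: 2.
orange mugs on shelf 3: 1.
The claim requires 2 − 1 (= 1) to equal 2, which does not hold.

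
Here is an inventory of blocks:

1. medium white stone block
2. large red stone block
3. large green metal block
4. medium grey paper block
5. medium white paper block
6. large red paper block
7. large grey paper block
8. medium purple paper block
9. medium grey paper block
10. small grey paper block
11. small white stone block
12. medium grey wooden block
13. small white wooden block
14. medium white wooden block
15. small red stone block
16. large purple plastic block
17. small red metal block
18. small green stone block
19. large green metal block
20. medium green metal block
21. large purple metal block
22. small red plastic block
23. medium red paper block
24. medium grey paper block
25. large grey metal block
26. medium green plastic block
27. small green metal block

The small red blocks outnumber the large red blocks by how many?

1

small red blocks: 3.
large red blocks: 2.
3 − 2 = 1.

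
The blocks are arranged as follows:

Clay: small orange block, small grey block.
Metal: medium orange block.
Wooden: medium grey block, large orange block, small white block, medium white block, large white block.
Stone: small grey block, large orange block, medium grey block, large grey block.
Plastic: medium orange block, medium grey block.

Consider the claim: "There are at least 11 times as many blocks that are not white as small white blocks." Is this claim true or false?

|blocks that are not white| = 11.
|small white blocks| = 1.
The claim requires 11 ≥ 11 × 1 = 11, which holds.

True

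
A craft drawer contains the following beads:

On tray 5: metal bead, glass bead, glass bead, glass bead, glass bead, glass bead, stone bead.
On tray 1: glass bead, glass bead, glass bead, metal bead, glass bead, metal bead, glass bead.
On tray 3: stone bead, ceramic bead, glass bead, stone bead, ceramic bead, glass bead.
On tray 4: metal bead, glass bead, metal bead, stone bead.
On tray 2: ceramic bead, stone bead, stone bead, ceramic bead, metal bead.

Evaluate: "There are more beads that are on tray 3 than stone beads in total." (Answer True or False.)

There are 6 beads on tray 3.
There are 6 stone beads.
The claim requires 6 > 6, which does not hold.

False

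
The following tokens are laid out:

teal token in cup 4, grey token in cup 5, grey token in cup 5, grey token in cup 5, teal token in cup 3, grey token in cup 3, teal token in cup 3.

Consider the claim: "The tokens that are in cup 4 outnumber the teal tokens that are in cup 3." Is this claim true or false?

False

There is 1 token in cup 4.
There are 2 teal tokens in cup 3.
The claim requires 1 > 2, which does not hold.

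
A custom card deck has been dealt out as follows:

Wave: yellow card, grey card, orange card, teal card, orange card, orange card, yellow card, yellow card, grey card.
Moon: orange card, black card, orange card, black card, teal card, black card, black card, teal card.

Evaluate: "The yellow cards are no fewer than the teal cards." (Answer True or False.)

True

yellow cards: 3.
teal cards: 3.
The claim requires 3 ≥ 3, which holds.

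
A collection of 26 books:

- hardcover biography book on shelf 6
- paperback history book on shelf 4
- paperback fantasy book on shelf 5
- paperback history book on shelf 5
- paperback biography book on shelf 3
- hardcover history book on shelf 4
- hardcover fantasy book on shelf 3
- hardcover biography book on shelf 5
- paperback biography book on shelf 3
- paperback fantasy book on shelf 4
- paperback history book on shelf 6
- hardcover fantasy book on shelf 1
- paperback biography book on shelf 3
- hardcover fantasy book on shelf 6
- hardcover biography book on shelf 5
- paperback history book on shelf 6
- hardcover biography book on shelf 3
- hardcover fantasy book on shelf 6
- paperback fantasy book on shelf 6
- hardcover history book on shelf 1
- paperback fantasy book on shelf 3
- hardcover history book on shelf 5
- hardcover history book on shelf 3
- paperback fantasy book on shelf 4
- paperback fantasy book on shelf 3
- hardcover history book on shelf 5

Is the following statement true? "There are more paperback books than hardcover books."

False

paperback books: 13.
hardcover books: 13.
The claim requires 13 > 13, which does not hold.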